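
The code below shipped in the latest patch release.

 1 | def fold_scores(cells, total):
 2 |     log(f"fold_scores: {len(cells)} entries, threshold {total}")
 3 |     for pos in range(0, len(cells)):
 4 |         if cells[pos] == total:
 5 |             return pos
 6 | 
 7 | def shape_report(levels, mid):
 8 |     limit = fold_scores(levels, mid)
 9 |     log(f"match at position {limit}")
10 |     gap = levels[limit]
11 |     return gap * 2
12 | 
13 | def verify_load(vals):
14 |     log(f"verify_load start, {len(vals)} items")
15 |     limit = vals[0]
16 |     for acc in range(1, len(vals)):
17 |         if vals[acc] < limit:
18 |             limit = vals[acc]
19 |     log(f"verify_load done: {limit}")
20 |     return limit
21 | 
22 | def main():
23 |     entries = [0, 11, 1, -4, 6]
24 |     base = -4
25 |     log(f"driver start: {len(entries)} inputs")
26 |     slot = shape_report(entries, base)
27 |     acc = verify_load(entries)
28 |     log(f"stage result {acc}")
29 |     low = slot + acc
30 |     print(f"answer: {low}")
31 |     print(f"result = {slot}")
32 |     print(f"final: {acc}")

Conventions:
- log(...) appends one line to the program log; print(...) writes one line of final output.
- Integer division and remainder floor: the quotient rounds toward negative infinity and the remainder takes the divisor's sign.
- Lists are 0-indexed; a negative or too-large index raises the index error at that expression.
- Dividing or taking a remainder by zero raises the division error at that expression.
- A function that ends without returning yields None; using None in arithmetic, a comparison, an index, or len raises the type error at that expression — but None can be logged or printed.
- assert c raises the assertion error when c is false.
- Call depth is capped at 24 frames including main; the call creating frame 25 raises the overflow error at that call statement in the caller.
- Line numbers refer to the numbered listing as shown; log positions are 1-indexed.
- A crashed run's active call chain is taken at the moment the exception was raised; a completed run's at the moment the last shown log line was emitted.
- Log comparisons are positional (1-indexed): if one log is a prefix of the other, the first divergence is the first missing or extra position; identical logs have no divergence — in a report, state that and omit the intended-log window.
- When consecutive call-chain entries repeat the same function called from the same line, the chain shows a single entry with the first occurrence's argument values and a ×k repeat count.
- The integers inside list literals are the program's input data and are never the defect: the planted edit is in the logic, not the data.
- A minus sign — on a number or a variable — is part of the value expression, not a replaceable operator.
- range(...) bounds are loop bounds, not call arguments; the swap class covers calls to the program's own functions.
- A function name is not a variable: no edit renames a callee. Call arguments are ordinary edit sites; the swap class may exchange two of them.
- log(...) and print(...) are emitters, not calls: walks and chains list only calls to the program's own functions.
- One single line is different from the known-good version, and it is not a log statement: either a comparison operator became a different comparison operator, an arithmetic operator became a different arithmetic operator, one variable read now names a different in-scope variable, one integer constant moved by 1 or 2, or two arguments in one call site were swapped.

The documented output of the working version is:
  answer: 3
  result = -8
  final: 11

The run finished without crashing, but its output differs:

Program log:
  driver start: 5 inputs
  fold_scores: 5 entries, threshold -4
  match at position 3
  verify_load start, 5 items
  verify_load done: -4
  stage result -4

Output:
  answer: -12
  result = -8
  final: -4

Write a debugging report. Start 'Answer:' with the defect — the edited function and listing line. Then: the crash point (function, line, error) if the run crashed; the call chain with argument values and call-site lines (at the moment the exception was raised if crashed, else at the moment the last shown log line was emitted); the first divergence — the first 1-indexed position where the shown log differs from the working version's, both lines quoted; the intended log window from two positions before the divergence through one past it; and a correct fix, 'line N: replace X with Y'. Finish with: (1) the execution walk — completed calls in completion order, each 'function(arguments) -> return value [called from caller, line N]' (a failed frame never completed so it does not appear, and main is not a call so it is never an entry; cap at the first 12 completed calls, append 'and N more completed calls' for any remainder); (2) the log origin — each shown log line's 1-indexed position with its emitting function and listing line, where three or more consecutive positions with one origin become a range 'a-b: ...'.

Answer: the defect is in verify_load at line 17.
Key fact: Log line 5 is where behavior first shows: 'verify_load done: -4' appears instead of 'verify_load done: 11'.
Call chain: main.
First divergence: at position 5 the run shows 'verify_load done: -4' where the working version logs 'verify_load done: 11'.
Intended log window:
  3: match at position 3
  4: verify_load start, 5 items
  5: verify_load done: 11
  6: stage result 11
Execution walk:
  fold_scores([0, 11, 1, -4, 6], -4) -> 3  [called from shape_report, line 8]
  shape_report([0, 11, 1, -4, 6], -4) -> -8  [called from main, line 26]
  verify_load([0, 11, 1, -4, 6]) -> -4  [called from main, line 27]
Log line origins:
  1: emitted by main (line 25)
  2: emitted by fold_scores (line 2)
  3: emitted by shape_report (line 9)
  4: emitted by verify_load (line 14)
  5: emitted by verify_load (line 19)
  6: emitted by main (line 28)
A correct fix: line 17: replace `<` with `>`.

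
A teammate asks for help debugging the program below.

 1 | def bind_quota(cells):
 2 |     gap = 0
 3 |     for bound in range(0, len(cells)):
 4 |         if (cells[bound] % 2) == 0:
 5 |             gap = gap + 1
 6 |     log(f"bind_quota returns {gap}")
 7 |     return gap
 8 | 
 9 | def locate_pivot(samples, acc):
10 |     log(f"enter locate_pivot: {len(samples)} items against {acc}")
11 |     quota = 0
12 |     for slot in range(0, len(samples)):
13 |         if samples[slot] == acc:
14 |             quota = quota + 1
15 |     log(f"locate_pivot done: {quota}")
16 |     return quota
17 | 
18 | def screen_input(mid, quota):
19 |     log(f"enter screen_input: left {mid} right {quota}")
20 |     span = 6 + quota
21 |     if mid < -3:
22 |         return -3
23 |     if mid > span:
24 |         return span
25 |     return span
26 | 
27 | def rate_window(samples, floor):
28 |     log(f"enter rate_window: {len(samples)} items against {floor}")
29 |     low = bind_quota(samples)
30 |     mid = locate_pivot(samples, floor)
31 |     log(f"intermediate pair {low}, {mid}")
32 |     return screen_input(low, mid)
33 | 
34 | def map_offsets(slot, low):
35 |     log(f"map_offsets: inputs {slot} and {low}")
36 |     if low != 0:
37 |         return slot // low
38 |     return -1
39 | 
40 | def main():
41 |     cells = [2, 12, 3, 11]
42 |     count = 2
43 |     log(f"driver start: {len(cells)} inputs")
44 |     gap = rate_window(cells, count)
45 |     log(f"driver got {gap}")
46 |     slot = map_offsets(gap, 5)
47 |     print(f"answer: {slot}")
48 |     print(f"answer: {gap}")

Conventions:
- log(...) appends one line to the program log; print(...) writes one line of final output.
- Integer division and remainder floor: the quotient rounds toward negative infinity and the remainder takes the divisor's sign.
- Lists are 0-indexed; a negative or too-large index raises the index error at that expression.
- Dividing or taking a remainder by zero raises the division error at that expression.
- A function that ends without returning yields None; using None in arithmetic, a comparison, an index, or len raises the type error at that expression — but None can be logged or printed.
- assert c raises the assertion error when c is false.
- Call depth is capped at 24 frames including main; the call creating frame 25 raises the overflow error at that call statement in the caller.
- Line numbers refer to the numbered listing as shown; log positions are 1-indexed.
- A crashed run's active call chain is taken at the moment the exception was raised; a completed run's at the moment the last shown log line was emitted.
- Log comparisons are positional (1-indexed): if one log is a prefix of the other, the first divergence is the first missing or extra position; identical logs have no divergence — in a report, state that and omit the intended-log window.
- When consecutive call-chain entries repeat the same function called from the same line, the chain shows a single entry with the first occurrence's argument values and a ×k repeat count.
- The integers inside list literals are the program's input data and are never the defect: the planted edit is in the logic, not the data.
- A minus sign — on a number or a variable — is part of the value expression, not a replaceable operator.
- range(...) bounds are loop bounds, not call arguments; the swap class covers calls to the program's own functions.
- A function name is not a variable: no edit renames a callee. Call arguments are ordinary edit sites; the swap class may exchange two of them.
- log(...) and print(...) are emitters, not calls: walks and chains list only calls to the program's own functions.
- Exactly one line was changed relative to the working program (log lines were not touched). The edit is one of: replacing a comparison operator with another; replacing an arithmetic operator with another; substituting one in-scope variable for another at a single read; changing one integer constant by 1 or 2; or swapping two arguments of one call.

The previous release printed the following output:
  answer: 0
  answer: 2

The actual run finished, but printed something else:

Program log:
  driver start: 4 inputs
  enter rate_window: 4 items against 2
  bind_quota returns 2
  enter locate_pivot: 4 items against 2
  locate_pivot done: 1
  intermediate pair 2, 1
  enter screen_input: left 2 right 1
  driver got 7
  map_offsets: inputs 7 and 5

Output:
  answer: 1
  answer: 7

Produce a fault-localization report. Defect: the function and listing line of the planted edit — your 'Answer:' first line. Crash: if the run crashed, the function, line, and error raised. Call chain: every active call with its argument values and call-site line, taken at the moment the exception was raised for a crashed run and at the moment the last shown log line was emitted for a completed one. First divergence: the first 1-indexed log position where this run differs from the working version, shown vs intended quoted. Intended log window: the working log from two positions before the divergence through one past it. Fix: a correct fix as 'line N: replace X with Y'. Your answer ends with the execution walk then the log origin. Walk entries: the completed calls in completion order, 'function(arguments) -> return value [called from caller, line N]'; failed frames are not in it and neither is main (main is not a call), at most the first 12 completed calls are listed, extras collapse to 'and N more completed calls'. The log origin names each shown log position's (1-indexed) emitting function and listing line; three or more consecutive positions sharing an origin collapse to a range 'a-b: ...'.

Answer: the defect is in screen_input at line 25.
Core observation: Position 8 is the first bad log line: 'driver got 7' should read 'driver got 2'.
Call chain: main -> map_offsets(7, 5) (called at line 46).
First divergence: position 8; shown 'driver got 7' vs intended 'driver got 2'.
Intended log window:
  6: intermediate pair 2, 1
  7: enter screen_input: left 2 right 1
  8: driver got 2
  9: map_offsets: inputs 2 and 5
Execution walk:
  bind_quota([2, 12, 3, 11]) -> 2  [called from rate_window, line 29]
  locate_pivot([2, 12, 3, 11], 2) -> 1  [called from rate_window, line 30]
  screen_input(2, 1) -> 7  [called from rate_window, line 32]
  rate_window([2, 12, 3, 11], 2) -> 7  [called from main, line 44]
  map_offsets(7, 5) -> 1  [called from main, line 46]
Log origins:
  1: emitted by main (line 43)
  2: emitted by rate_window (line 28)
  3: emitted by bind_quota (line 6)
  4: emitted by locate_pivot (line 10)
  5: emitted by locate_pivot (line 15)
  6: emitted by rate_window (line 31)
  7: emitted by screen_input (line 19)
  8: emitted by main (line 45)
  9: emitted by map_offsets (line 35)
A correct fix: line 25: replace `span` with `mid`.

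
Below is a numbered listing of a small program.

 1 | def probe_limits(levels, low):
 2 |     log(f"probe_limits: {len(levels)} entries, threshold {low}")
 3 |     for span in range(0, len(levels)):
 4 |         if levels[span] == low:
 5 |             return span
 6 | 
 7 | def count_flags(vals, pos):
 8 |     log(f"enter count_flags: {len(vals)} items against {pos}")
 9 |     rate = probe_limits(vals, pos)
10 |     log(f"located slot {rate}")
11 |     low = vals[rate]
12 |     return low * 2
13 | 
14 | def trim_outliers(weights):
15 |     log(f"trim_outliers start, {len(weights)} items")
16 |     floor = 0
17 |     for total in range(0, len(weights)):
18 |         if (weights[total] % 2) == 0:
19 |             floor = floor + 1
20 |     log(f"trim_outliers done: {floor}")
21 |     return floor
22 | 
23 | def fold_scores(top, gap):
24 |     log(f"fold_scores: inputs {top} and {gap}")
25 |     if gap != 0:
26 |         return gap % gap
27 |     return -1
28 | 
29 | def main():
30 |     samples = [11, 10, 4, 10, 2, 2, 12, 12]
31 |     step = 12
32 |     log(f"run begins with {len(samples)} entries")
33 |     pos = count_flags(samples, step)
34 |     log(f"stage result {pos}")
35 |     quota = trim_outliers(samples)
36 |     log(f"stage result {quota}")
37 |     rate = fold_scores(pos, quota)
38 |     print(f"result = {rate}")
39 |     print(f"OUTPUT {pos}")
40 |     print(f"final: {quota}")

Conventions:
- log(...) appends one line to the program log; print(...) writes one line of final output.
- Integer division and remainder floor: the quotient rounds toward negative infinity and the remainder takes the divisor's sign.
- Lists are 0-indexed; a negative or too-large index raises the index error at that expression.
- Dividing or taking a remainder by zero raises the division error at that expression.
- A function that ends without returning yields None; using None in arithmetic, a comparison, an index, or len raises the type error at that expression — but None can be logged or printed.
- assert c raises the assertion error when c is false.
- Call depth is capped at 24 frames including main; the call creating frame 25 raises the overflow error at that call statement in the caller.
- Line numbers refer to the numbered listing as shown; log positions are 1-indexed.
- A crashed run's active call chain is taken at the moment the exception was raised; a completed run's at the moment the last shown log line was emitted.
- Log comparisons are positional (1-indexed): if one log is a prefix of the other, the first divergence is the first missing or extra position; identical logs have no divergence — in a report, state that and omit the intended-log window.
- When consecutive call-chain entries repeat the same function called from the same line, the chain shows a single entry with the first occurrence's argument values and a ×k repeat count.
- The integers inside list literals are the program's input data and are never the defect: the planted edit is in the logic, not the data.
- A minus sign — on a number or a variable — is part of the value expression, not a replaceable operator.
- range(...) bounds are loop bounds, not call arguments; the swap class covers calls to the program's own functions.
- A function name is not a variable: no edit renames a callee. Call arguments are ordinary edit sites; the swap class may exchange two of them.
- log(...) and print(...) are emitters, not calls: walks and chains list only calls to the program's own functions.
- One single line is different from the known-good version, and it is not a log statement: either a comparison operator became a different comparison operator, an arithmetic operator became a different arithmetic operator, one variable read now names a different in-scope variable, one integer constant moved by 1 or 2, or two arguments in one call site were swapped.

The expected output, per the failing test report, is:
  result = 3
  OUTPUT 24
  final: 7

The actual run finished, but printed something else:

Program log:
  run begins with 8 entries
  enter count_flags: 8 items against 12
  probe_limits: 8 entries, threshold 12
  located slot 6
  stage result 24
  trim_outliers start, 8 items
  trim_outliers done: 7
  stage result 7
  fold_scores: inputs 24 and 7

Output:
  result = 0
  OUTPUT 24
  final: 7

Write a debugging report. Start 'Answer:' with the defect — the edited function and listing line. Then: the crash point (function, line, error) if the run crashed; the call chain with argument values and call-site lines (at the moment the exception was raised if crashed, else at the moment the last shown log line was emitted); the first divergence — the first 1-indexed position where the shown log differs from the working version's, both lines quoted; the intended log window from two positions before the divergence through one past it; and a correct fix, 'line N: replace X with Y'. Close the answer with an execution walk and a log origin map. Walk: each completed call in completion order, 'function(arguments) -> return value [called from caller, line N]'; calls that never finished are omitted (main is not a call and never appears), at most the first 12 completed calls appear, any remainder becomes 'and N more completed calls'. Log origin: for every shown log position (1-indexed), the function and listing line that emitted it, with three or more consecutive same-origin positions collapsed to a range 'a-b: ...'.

Answer: the defect is in fold_scores at line 26.
Key observation: The logs agree in full; only the final output differs.
Call chain: main -> fold_scores(24, 7) (called at line 37).
First divergence: none — the logs agree in full.
Execution walk:
  probe_limits([11, 10, 4, 10, 2, 2, 12, 12], 12) -> 6  [called from count_flags, line 9]
  count_flags([11, 10, 4, 10, 2, 2, 12, 12], 12) -> 24  [called from main, line 33]
  trim_outliers([11, 10, 4, 10, 2, 2, 12, 12]) -> 7  [called from main, line 35]
  fold_scores(24, 7) -> 0  [called from main, line 37]
Origin of each log line:
  1: emitted by main (line 32)
  2: emitted by count_flags (line 8)
  3: emitted by probe_limits (line 2)
  4: emitted by count_flags (line 10)
  5: emitted by main (line 34)
  6: emitted by trim_outliers (line 15)
  7: emitted by trim_outliers (line 20)
  8: emitted by main (line 36)
  9: emitted by fold_scores (line 24)
A correct fix: line 26: replace `gap % gap` with `top % gap`.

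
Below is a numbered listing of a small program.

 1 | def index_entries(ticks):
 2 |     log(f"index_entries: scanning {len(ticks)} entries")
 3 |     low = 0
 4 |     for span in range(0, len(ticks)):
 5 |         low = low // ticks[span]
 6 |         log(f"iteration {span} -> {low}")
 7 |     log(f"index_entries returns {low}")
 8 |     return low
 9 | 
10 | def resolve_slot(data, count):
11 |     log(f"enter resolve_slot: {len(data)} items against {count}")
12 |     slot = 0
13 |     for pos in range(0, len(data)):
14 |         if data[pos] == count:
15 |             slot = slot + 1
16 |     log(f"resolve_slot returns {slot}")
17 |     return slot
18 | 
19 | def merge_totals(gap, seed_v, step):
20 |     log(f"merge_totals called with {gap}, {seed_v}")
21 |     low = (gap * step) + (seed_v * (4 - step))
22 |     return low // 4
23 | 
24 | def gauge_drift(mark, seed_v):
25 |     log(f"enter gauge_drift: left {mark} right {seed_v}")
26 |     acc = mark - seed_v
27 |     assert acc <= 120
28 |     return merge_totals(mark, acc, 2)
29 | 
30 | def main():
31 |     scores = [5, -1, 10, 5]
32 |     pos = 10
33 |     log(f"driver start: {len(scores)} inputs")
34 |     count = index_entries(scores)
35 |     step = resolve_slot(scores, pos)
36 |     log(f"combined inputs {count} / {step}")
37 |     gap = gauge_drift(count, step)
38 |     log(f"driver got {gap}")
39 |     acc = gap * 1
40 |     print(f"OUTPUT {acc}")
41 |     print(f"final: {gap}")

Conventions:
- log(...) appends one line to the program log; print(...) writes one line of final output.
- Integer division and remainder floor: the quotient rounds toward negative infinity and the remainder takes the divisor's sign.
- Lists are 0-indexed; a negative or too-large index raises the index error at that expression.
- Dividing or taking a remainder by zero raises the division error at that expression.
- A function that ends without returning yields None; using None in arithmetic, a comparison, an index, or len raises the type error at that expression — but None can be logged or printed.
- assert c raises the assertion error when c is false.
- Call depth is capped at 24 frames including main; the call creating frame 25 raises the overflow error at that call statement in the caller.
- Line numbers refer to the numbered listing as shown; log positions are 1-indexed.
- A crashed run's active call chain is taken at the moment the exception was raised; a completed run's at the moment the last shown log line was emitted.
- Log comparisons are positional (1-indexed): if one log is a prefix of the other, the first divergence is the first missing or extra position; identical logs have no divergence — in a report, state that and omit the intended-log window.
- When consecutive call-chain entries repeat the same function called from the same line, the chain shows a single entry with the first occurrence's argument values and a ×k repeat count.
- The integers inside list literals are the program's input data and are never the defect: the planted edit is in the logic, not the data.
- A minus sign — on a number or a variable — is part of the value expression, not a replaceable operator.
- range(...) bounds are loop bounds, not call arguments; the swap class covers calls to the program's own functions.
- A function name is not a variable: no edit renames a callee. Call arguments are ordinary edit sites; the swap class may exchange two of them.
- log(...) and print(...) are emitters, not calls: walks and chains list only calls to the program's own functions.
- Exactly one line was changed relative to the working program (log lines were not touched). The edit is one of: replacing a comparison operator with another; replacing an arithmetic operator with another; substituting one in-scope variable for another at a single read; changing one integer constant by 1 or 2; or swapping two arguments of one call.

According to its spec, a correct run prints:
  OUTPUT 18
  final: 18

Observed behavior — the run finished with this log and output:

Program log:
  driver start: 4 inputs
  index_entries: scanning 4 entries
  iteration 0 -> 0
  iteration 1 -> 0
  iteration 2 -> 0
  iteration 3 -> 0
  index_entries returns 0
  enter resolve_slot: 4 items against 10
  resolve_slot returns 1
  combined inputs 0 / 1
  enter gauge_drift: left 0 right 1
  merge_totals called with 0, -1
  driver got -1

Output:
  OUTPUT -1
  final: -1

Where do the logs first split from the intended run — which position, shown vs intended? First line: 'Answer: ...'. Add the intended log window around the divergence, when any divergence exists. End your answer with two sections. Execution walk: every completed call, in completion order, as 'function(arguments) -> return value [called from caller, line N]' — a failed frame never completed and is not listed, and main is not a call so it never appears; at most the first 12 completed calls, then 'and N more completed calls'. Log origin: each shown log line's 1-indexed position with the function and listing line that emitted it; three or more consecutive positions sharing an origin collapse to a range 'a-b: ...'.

Answer: at position 3 the run shows 'iteration 0 -> 0' where the working version logs 'iteration 0 -> 5'.
Intended log window:
  1: driver start: 4 inputs
  2: index_entries: scanning 4 entries
  3: iteration 0 -> 5
  4: iteration 1 -> 4
Execution walk:
  index_entries([5, -1, 10, 5]) -> 0  [called from main, line 34]
  resolve_slot([5, -1, 10, 5], 10) -> 1  [called from main, line 35]
  merge_totals(0, -1, 2) -> -1  [called from gauge_drift, line 28]
  gauge_drift(0, 1) -> -1  [called from main, line 37]
Log origins:
  1 — main, line 33
  2 — index_entries, line 2
  3-6 — index_entries, line 6
  7 — index_entries, line 7
  8 — resolve_slot, line 11
  9 — resolve_slot, line 16
  10 — main, line 36
  11 — gauge_drift, line 25
  12 — merge_totals, line 20
  13 — main, line 38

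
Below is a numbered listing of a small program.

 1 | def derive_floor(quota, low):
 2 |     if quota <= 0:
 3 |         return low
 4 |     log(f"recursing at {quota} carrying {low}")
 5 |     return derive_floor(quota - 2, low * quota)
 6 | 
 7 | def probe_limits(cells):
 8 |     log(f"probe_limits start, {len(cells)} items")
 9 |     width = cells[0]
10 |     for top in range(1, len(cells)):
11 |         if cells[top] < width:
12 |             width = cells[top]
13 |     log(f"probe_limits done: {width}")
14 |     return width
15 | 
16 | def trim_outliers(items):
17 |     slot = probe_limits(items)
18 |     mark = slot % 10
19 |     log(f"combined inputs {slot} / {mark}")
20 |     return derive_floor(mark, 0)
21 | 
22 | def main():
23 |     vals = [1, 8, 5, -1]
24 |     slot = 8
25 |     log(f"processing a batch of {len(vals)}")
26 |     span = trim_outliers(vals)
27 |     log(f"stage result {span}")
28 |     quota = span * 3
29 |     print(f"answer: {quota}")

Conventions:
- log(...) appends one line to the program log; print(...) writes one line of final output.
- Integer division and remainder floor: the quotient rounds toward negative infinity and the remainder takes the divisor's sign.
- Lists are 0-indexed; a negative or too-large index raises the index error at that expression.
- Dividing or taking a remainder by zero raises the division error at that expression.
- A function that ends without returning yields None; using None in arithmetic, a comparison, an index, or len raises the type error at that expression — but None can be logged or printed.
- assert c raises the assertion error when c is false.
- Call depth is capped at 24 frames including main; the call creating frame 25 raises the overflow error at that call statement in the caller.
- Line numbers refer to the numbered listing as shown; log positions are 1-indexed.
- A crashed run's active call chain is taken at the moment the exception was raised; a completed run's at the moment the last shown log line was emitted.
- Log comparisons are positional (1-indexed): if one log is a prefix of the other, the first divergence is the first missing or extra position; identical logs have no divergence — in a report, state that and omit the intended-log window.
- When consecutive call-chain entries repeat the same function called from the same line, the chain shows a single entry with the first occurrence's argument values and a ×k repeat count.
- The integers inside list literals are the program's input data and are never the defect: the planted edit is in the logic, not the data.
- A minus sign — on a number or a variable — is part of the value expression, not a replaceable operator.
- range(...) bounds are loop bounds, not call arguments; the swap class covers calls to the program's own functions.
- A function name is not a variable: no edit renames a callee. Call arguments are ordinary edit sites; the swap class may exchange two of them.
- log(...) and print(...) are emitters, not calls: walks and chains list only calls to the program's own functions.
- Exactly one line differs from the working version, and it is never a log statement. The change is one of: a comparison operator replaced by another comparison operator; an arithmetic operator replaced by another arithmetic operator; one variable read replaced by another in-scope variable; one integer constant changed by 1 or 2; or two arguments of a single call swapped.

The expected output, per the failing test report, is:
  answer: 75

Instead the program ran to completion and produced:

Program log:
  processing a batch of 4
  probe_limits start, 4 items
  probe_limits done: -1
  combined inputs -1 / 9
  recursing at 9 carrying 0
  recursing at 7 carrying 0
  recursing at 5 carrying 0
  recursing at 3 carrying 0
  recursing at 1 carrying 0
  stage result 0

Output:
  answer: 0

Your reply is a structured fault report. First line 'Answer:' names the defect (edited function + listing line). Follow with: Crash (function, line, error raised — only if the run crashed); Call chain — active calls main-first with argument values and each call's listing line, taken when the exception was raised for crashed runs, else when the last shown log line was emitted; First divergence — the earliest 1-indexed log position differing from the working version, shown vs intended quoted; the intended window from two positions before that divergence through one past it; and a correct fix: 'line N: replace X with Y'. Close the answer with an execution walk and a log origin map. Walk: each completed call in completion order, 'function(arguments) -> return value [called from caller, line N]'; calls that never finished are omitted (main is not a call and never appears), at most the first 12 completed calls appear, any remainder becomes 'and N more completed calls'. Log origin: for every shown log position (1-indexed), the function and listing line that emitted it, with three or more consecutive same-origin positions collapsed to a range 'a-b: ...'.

Answer: the defect is in derive_floor at line 5.
Key observation: The earliest visible damage is log position 6 — 'recursing at 7 carrying 0' rather than the intended 'recursing at 7 carrying 9'.
Call chain: main.
First divergence: position 6 — the shown line 'recursing at 7 carrying 0' should read 'recursing at 7 carrying 9'.
Intended log window:
  4: combined inputs -1 / 9
  5: recursing at 9 carrying 0
  6: recursing at 7 carrying 9
  7: recursing at 5 carrying 16
Execution walk:
  probe_limits([1, 8, 5, -1]) -> -1  [called from trim_outliers, line 17]
  derive_floor(-1, 0) -> 0  [called from derive_floor, line 5]
  derive_floor(1, 0) -> 0  [called from derive_floor, line 5]
  derive_floor(3, 0) -> 0  [called from derive_floor, line 5]
  derive_floor(5, 0) -> 0  [called from derive_floor, line 5]
  derive_floor(7, 0) -> 0  [called from derive_floor, line 5]
  derive_floor(9, 0) -> 0  [called from trim_outliers, line 20]
  trim_outliers([1, 8, 5, -1]) -> 0  [called from main, line 26]
Log origin:
  1: emitted by main (line 25)
  2: emitted by probe_limits (line 8)
  3: emitted by probe_limits (line 13)
  4: emitted by trim_outliers (line 19)
  5-9: emitted by derive_floor (line 4)
  10: emitted by main (line 27)
A correct fix: line 5: replace `*` with `+`.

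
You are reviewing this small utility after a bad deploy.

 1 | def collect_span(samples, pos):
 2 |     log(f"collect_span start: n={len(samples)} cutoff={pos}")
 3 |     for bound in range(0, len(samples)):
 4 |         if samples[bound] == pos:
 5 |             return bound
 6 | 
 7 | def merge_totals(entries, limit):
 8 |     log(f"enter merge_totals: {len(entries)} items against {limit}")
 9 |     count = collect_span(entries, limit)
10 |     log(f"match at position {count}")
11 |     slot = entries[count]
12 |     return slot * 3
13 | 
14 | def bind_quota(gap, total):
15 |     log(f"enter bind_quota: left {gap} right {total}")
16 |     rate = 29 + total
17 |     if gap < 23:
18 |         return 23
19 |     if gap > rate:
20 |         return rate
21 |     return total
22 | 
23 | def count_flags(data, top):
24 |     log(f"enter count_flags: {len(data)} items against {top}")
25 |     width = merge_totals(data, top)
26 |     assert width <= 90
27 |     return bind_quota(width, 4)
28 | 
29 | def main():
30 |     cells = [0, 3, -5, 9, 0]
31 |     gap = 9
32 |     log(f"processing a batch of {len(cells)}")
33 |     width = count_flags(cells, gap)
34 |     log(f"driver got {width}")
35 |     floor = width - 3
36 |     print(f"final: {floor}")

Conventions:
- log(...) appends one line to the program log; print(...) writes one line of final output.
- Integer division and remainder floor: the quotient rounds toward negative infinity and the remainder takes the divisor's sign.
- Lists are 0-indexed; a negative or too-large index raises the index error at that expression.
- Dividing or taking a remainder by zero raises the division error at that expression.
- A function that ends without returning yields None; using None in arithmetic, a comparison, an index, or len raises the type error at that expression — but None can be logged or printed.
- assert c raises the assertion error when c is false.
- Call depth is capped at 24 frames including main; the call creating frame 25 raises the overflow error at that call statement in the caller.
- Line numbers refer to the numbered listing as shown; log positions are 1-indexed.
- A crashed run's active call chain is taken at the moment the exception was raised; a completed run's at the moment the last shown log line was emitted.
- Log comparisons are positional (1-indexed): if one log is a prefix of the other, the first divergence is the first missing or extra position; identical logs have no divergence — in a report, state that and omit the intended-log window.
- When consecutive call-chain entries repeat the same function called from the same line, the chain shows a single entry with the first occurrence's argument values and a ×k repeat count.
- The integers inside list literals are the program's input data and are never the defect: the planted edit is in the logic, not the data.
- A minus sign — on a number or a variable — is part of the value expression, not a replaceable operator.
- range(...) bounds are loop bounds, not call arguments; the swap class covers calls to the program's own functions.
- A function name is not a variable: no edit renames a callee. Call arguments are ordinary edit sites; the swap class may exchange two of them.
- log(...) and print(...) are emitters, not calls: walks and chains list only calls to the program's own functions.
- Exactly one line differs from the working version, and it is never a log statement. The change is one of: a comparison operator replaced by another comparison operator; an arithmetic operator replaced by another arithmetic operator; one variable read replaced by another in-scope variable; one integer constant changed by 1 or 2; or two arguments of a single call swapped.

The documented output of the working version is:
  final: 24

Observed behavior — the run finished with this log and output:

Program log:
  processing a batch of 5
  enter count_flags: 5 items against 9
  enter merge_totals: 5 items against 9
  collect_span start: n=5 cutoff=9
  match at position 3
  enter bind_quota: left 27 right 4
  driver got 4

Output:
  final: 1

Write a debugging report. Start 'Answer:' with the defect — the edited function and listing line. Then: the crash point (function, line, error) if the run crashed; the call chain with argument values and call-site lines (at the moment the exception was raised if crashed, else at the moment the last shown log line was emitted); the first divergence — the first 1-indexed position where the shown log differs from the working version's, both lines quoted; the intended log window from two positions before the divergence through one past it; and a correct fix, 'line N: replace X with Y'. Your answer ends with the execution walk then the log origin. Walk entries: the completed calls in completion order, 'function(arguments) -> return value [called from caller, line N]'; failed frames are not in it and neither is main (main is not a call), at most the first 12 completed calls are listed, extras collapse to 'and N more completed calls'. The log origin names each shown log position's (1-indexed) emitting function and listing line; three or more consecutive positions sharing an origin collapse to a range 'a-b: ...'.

Answer: the defect is in bind_quota at line 21.
Core observation: The log first diverges at position 7: the faulty run prints 'driver got 4' where the working version prints 'driver got 27'.
Call chain: main.
First divergence: at position 7 the run shows 'driver got 4' where the working version logs 'driver got 27'.
Intended log window:
  5: match at position 3
  6: enter bind_quota: left 27 right 4
  7: driver got 27
Execution walk:
  collect_span([0, 3, -5, 9, 0], 9) -> 3  [called from merge_totals, line 9]
  merge_totals([0, 3, -5, 9, 0], 9) -> 27  [called from count_flags, line 25]
  bind_quota(27, 4) -> 4  [called from count_flags, line 27]
  count_flags([0, 3, -5, 9, 0], 9) -> 4  [called from main, line 33]
Log line origins:
  1 — main, line 32
  2 — count_flags, line 24
  3 — merge_totals, line 8
  4 — collect_span, line 2
  5 — merge_totals, line 10
  6 — bind_quota, line 15
  7 — main, line 34
A correct fix: line 21: replace `total` with `gap`.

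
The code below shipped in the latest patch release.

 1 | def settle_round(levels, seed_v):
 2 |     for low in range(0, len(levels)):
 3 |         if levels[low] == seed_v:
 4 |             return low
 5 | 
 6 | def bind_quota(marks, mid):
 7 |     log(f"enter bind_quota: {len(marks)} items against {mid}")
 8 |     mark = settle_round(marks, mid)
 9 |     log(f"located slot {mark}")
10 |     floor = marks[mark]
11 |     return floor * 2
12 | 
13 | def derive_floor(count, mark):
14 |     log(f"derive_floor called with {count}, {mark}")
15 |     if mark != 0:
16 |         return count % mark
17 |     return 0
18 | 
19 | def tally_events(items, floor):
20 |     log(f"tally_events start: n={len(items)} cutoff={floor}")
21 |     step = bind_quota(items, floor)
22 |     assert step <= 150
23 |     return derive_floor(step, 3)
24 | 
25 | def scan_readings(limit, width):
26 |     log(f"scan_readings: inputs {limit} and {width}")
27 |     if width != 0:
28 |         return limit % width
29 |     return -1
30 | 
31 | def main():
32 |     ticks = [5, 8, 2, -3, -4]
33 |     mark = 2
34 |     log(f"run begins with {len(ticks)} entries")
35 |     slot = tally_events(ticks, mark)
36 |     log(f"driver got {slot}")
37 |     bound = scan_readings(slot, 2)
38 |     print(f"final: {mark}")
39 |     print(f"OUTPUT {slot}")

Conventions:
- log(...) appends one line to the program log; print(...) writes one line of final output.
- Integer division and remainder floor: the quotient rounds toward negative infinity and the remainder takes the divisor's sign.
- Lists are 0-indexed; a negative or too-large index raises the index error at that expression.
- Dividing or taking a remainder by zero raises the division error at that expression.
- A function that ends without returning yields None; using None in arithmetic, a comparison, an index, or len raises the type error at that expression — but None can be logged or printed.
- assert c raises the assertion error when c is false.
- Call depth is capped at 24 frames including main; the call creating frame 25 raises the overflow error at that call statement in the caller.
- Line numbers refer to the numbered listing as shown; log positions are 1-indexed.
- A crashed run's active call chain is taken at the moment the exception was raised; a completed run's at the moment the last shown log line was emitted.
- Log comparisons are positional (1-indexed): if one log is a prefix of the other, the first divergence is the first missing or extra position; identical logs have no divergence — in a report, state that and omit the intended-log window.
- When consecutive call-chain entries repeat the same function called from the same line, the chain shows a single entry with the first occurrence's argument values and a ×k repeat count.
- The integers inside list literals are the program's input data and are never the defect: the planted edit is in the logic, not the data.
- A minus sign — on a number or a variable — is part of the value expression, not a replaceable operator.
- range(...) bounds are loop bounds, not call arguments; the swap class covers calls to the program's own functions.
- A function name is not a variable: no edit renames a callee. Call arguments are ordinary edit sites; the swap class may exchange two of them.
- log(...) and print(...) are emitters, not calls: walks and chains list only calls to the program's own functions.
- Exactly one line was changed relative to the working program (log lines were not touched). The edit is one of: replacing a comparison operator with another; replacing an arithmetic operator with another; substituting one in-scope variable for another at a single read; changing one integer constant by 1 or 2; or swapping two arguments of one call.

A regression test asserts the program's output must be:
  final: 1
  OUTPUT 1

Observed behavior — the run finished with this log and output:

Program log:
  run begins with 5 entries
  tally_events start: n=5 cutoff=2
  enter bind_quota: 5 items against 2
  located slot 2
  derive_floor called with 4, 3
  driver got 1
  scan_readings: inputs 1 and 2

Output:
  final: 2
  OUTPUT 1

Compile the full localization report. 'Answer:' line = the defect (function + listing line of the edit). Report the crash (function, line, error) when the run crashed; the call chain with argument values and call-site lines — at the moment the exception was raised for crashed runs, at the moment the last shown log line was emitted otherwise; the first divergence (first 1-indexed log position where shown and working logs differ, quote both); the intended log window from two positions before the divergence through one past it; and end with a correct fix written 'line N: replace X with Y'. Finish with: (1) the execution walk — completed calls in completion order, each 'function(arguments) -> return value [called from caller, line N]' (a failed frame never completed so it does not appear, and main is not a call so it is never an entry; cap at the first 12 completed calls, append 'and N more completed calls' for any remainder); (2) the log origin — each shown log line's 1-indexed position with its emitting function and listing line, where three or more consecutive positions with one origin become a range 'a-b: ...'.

Answer: the defect is in main at line 38.
Key observation: Nothing in the log betrays the bug — only the output does.
Call chain: main -> scan_readings(1, 2) (called at line 37).
First divergence: none (the log streams are identical).
Execution walk:
  settle_round([5, 8, 2, -3, -4], 2) -> 2  [called from bind_quota, line 8]
  bind_quota([5, 8, 2, -3, -4], 2) -> 4  [called from tally_events, line 21]
  derive_floor(4, 3) -> 1  [called from tally_events, line 23]
  tally_events([5, 8, 2, -3, -4], 2) -> 1  [called from main, line 35]
  scan_readings(1, 2) -> 1  [called from main, line 37]
Origin of each log line:
  1: from main, line 34
  2: from tally_events, line 20
  3: from bind_quota, line 7
  4: from bind_quota, line 9
  5: from derive_floor, line 14
  6: from main, line 36
  7: from scan_readings, line 26
A correct fix: line 38: replace `mark` with `bound`.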